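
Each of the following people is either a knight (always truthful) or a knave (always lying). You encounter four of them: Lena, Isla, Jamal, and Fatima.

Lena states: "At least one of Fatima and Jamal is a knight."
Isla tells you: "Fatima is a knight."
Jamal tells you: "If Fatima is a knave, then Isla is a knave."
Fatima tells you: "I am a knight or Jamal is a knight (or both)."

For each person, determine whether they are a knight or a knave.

Lena: knight, Isla: knight, Jamal: knight, Fatima: knight

Consider Lena. Suppose Lena is a knave.
Then no assignment of the remaining roles makes every statement match its speaker's type — contradiction.
So Lena is a knight.
Consider Isla. Suppose Isla is a knave.
Then no assignment of the remaining roles makes every statement match its speaker's type — contradiction.
So Isla is a knight.
Consider Jamal. Suppose Jamal is a knave.
Then no assignment of the remaining roles makes every statement match its speaker's type — contradiction.
So Jamal is a knight.
With that fixed, Fatima's statement is true, so Fatima is a knight.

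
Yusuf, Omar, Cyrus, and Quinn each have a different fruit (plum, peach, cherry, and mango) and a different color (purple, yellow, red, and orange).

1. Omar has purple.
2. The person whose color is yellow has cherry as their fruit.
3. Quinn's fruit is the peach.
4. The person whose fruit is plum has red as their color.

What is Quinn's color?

orange

Clue 1 rules out purple for Quinn's color.
With clues 1–3, yellow is impossible for Quinn's color.
With clues 1–4, red is impossible for Quinn's color.
That leaves orange.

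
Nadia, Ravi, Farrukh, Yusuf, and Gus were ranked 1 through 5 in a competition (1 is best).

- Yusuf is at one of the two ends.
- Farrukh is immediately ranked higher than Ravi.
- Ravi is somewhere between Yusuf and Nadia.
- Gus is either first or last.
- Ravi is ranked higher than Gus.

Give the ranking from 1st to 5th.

From clue 1: Yusuf is in {1,5}.
From clues 1–3: Ravi is in {3,4}.
From clues 1–4: Nadia is in {2,4}.
From clues 1–5: Yusuf → rank 1, Farrukh → rank 2, Ravi → rank 3, Nadia → rank 4, Gus → rank 5.

Yusuf, Farrukh, Ravi, Nadia, Gus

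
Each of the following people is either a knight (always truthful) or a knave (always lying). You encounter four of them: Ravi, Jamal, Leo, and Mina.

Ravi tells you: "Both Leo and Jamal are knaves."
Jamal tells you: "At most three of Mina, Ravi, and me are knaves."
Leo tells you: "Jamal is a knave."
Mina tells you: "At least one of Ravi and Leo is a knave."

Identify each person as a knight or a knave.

Regardless of anyone's role, Jamal's statement is true, so Jamal is a knight.
With that fixed, Leo's statement is false, so Leo is a knave.
With that fixed, Mina's statement is true, so Mina is a knight.
With that fixed, Ravi's statement is false, so Ravi is a knave.

Ravi: knave, Jamal: knight, Leo: knave, Mina: knight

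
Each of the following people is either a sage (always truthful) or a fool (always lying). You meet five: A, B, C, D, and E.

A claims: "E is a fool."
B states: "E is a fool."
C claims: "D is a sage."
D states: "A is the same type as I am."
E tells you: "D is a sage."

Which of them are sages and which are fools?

A: sage, B: sage, C: fool, D: fool, E: fool

Consider A. Suppose A is a fool.
Then whichever role D has, D's statement has the wrong truth value — contradiction.
So A is a sage.
Consider B. Suppose B is a fool.
Then no assignment of the remaining roles makes every statement match its speaker's type — contradiction.
So B is a sage.
Consider C. Suppose C is a sage.
Then no assignment of the remaining roles makes every statement match its speaker's type — contradiction.
So C is a fool.
Consider D. Suppose D is a sage.
Then C's statement comes out true, contradicting C being a fool.
So D is a fool.
With that fixed, E's statement is false, so E is a fool.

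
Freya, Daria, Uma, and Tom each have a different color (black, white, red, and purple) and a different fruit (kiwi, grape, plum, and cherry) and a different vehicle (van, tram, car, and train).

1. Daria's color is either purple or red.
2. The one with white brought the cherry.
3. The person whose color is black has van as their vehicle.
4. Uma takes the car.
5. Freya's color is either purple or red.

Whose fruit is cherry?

Uma

With clues 1–2, Daria is impossible for the one with fruit cherry.
With clues 1–5, Freya and Tom are impossible for the one with fruit cherry.
That leaves Uma.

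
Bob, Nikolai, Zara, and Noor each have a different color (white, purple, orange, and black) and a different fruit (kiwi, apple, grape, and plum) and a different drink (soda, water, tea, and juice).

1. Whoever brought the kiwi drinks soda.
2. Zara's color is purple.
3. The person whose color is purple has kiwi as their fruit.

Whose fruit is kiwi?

With clues 1–3, Bob, Nikolai, and Noor are impossible for the one with fruit kiwi.
That leaves Zara.

Zara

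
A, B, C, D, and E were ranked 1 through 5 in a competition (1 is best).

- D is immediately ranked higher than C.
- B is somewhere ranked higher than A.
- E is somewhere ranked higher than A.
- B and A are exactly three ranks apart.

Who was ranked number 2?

B

With clues 1–3, A is ruled out for rank 2.
With clues 1–4, C, D, and E are ruled out for rank 2.
So rank 2 is B.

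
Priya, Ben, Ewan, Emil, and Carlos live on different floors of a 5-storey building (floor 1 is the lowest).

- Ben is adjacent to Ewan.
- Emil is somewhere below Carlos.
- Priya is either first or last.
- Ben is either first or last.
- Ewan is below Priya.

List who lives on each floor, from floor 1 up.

From clues 1–2: Emil is in {1,2,3,4}.
From clues 1–3: Priya is in {1,5}.
From clues 1–5: Ben → floor 1, Ewan → floor 2, Emil → floor 3, Carlos → floor 4, Priya → floor 5.

Ben, Ewan, Emil, Carlos, Priya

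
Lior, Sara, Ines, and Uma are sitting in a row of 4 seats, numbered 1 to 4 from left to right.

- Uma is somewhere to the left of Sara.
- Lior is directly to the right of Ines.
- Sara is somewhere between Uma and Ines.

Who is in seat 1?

With clue 1, Sara is ruled out for seat 1.
With clues 1–2, Lior is ruled out for seat 1.
With clues 1–3, Ines is ruled out for seat 1.
So seat 1 is Uma.

Uma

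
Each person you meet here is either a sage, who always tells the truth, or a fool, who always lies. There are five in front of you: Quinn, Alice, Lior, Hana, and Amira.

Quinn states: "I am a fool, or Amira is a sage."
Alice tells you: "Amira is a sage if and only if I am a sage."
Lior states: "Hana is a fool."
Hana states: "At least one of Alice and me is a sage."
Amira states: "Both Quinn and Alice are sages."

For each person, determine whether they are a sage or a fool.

Quinn: sage, Alice: sage, Lior: fool, Hana: sage, Amira: sage

Consider Quinn. Suppose Quinn is a fool.
Then Quinn's own statement would have to be false, but it can't be — contradiction.
So Quinn is a sage.
Consider Alice. Suppose Alice is a fool.
Then no assignment of the remaining roles makes every statement match its speaker's type — contradiction.
So Alice is a sage.
With that fixed, Hana's statement is true, so Hana is a sage.
With that fixed, Amira's statement is true, so Amira is a sage.
With that fixed, Lior's statement is false, so Lior is a fool.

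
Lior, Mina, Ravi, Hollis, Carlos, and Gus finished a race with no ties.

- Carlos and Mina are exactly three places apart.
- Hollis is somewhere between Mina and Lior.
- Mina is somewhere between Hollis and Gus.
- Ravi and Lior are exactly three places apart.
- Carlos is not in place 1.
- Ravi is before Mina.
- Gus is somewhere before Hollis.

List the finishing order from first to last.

Gus, Ravi, Mina, Hollis, Lior, Carlos

From clues 1–2: Hollis is in {2,3,4,5}.
From clues 1–3: Mina is in {2,3,4,5}.
From clues 1–4: Lior is in {1,2,5,6}.
From clues 1–5: Lior is in {1,5,6}.
From clues 1–6: Lior is in {1,5}.
From clues 1–7: Gus → place 1, Ravi → place 2, Mina → place 3, Hollis → place 4, Lior → place 5, Carlos → place 6.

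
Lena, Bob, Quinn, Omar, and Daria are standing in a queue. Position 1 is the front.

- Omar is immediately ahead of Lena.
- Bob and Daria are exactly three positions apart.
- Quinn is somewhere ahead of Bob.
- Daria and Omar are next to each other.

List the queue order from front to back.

Quinn, Daria, Omar, Lena, Bob

From clue 1: Lena is in {2,3,4,5}.
From clues 1–2: Lena is in {3,4}.
From clues 1–3: Quinn → position 1, Omar → position 3, Lena → position 4.
From clues 1–4: Daria → position 2, Bob → position 5.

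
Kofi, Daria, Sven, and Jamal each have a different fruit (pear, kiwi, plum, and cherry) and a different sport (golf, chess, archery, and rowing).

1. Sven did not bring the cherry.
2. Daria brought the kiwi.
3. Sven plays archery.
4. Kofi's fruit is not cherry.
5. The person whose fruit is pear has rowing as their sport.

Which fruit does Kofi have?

pear

With clues 1–2, kiwi is impossible for Kofi's fruit.
With clues 1–4, cherry is impossible for Kofi's fruit.
With clues 1–5, plum is impossible for Kofi's fruit.
That leaves pear.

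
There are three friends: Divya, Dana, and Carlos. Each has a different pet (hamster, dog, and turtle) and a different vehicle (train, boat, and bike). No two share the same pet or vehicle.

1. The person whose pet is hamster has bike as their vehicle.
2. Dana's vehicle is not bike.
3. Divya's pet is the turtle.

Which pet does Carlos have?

With clues 1–3, dog and turtle are impossible for Carlos's pet.
That leaves hamster.

hamster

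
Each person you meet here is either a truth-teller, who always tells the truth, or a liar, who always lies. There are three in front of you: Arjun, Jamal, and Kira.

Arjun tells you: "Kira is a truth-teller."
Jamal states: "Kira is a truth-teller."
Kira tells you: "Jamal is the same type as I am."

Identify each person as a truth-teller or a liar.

Arjun: truth-teller, Jamal: truth-teller, Kira: truth-teller

Consider Arjun. Suppose Arjun is a liar.
Then no assignment of the remaining roles makes every statement match its speaker's type — contradiction.
So Arjun is a truth-teller.
Consider Jamal. Suppose Jamal is a liar.
Then whichever role Kira has, Kira's statement has the wrong truth value — contradiction.
So Jamal is a truth-teller.
Consider Kira. Suppose Kira is a liar.
Then Arjun's statement comes out false, contradicting Arjun being a truth-teller.
So Kira is a truth-teller.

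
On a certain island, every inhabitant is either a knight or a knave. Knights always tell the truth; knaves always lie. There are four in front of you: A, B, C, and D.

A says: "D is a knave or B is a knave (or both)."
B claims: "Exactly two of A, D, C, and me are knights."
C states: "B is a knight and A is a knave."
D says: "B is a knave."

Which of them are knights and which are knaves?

Consider A. Suppose A is a knave.
Then no assignment of the remaining roles makes every statement match its speaker's type — contradiction.
So A is a knight.
With that fixed, C's statement is false, so C is a knave.
Consider B. Suppose B is a knave.
Then no assignment of the remaining roles makes every statement match its speaker's type — contradiction.
So B is a knight.
With that fixed, D's statement is false, so D is a knave.

A: knight, B: knight, C: knave, D: knave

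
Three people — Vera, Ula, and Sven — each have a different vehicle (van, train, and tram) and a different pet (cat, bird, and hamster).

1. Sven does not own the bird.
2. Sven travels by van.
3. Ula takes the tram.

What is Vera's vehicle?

train

With clues 1–2, van is impossible for Vera's vehicle.
With clues 1–3, tram is impossible for Vera's vehicle.
That leaves train.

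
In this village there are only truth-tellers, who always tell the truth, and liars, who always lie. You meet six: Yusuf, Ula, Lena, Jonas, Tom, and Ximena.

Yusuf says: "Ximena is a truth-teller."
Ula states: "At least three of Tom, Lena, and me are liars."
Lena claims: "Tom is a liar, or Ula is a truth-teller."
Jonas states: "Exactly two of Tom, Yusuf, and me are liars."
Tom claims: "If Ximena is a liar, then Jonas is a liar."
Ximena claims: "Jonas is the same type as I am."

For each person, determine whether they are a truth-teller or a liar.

Consider Yusuf. Suppose Yusuf is a truth-teller.
Then no assignment of the remaining roles makes every statement match its speaker's type — contradiction.
So Yusuf is a liar.
Consider Ula. Suppose Ula is a truth-teller.
Then Ula's own statement would have to be true, but it can't be — contradiction.
So Ula is a liar.
Consider Lena. Suppose Lena is a liar.
Then no assignment of the remaining roles makes every statement match its speaker's type — contradiction.
So Lena is a truth-teller.
Consider Jonas. Suppose Jonas is a liar.
Then whichever role Ximena has, Ximena's statement has the wrong truth value — contradiction.
So Jonas is a truth-teller.
Consider Tom. Suppose Tom is a truth-teller.
Then Lena's statement comes out false, contradicting Lena being a truth-teller.
So Tom is a liar.
Consider Ximena. Suppose Ximena is a truth-teller.
Then Yusuf's statement comes out true, contradicting Yusuf being a liar.
So Ximena is a liar.

Yusuf: liar, Ula: liar, Lena: truth-teller, Jonas: truth-teller, Tom: liar, Ximena: liar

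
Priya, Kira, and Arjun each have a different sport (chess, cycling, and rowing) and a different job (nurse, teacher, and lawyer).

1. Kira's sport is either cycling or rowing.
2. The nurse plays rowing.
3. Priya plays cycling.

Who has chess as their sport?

Clue 1 rules out Kira for the one with sport chess.
With clues 1–3, Priya is impossible for the one with sport chess.
That leaves Arjun.

Arjun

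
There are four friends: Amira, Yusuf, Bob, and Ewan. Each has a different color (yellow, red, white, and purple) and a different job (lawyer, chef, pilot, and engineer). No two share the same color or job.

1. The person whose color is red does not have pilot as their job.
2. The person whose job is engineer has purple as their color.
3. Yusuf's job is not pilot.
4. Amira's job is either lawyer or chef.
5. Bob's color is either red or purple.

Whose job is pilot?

Ewan

With clues 1–3, Yusuf is impossible for the one with job pilot.
With clues 1–4, Amira is impossible for the one with job pilot.
With clues 1–5, Bob is impossible for the one with job pilot.
That leaves Ewan.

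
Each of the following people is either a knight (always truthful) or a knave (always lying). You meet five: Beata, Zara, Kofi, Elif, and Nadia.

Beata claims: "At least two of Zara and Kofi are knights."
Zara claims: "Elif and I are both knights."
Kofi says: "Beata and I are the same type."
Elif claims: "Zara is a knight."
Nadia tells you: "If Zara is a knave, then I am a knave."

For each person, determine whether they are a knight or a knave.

Beata: knight, Zara: knight, Kofi: knight, Elif: knight, Nadia: knight

Consider Beata. Suppose Beata is a knave.
Then whichever role Kofi has, Kofi's statement has the wrong truth value — contradiction.
So Beata is a knight.
Consider Zara. Suppose Zara is a knave.
Then Beata's statement comes out false, contradicting Beata being a knight.
So Zara is a knight.
With that fixed, Elif's statement is true, so Elif is a knight.
With that fixed, Nadia's statement is true, so Nadia is a knight.
Consider Kofi. Suppose Kofi is a knave.
Then Beata's statement comes out false, contradicting Beata being a knight.
So Kofi is a knight.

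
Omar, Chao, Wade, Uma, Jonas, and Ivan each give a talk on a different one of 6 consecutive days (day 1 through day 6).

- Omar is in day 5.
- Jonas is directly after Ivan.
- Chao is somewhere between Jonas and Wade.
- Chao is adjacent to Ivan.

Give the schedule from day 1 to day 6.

Wade, Chao, Ivan, Jonas, Omar, Uma

From clue 1: Omar → day 5.
From clues 1–2: Jonas is in {2,3,4}.
From clues 1–3: Chao is in {2,3,4}.
From clues 1–4: Wade → day 1, Chao → day 2, Ivan → day 3, Jonas → day 4, Uma → day 6.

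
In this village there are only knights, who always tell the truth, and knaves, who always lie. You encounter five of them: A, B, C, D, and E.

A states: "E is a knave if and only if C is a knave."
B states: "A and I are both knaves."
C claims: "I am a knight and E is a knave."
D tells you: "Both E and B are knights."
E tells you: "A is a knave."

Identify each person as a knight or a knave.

A: knight, B: knave, C: knave, D: knave, E: knave

Consider A. Suppose A is a knave.
Then whichever role B has, B's statement has the wrong truth value — contradiction.
So A is a knight.
With that fixed, B's statement is false, so B is a knave.
With that fixed, D's statement is false, so D is a knave.
With that fixed, E's statement is false, so E is a knave.
Consider C. Suppose C is a knight.
Then A's statement comes out false, contradicting A being a knight.
So C is a knave.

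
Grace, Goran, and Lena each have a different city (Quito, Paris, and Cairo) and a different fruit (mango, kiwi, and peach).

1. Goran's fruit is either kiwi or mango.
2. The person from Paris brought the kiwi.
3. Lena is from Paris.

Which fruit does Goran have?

mango

Clue 1 rules out peach for Goran's fruit.
With clues 1–3, kiwi is impossible for Goran's fruit.
That leaves mango.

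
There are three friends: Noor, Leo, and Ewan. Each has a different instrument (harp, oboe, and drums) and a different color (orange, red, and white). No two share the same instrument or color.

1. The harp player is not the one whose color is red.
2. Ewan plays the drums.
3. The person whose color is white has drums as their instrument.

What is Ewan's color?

white

With clues 1–3, orange and red are impossible for Ewan's color.
That leaves white.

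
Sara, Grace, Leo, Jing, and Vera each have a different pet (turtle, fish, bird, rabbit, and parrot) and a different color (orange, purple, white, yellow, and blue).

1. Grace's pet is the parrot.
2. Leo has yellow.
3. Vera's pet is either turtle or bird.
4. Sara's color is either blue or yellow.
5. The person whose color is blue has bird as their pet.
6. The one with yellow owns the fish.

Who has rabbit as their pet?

Jing

Clue 1 rules out Grace for the one with pet rabbit.
With clues 1–3, Vera is impossible for the one with pet rabbit.
With clues 1–5, Sara is impossible for the one with pet rabbit.
With clues 1–6, Leo is impossible for the one with pet rabbit.
That leaves Jing.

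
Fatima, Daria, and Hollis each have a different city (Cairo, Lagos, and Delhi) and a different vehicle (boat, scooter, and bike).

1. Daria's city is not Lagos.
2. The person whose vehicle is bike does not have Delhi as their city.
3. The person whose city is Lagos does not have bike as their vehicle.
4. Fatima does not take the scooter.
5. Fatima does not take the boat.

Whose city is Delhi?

Daria

With clues 1–5, Fatima and Hollis are impossible for the one with city Delhi.
That leaves Daria.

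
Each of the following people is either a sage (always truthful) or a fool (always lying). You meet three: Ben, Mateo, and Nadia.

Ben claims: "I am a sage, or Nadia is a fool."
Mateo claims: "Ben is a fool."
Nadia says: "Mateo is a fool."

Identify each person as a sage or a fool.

Ben: sage, Mateo: fool, Nadia: sage

Consider Ben. Suppose Ben is a fool.
Then no assignment of the remaining roles makes every statement match its speaker's type — contradiction.
So Ben is a sage.
With that fixed, Mateo's statement is false, so Mateo is a fool.
With that fixed, Nadia's statement is true, so Nadia is a sage.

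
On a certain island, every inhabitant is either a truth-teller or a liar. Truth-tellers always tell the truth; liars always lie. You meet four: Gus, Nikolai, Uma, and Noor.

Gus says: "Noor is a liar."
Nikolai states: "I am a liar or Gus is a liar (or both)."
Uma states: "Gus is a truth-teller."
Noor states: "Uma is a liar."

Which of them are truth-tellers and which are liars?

Consider Gus. Suppose Gus is a truth-teller.
Then whichever role Nikolai has, Nikolai's statement has the wrong truth value — contradiction.
So Gus is a liar.
With that fixed, Nikolai's statement is true, so Nikolai is a truth-teller.
With that fixed, Uma's statement is false, so Uma is a liar.
With that fixed, Noor's statement is true, so Noor is a truth-teller.

Gus: liar, Nikolai: truth-teller, Uma: liar, Noor: truth-teller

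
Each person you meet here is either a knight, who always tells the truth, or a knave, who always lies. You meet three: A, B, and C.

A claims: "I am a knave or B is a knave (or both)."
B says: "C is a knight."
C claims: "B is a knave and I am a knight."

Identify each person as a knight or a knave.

A: knight, B: knave, C: knave

Consider A. Suppose A is a knave.
Then A's own statement would have to be false, but it can't be — contradiction.
So A is a knight.
Consider B. Suppose B is a knight.
Then A's statement comes out false, contradicting A being a knight.
So B is a knave.
Consider C. Suppose C is a knight.
Then B's statement comes out true, contradicting B being a knave.
So C is a knave.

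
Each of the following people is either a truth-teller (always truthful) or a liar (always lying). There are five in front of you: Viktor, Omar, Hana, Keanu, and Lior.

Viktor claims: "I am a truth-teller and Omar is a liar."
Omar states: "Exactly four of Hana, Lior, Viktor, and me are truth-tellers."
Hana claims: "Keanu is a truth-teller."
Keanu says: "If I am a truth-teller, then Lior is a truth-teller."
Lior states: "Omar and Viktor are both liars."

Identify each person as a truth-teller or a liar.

Viktor: liar, Omar: liar, Hana: truth-teller, Keanu: truth-teller, Lior: truth-teller

Consider Viktor. Suppose Viktor is a truth-teller.
Then no assignment of the remaining roles makes every statement match its speaker's type — contradiction.
So Viktor is a liar.
With that fixed, Omar's statement is false, so Omar is a liar.
With that fixed, Lior's statement is true, so Lior is a truth-teller.
With that fixed, Keanu's statement is true, so Keanu is a truth-teller.
With that fixed, Hana's statement is true, so Hana is a truth-teller.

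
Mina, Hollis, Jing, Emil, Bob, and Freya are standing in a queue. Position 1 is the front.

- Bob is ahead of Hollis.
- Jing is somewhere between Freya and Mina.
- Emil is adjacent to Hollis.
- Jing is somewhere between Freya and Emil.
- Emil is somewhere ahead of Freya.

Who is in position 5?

Jing

With clues 1–3, Bob, Freya, and Mina are ruled out for position 5.
With clues 1–5, Emil and Hollis are ruled out for position 5.
So position 5 is Jing.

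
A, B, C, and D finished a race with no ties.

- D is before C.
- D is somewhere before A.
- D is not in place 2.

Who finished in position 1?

With clue 1, C is ruled out for place 1.
With clues 1–2, A is ruled out for place 1.
With clues 1–3, B is ruled out for place 1.
So place 1 is D.

D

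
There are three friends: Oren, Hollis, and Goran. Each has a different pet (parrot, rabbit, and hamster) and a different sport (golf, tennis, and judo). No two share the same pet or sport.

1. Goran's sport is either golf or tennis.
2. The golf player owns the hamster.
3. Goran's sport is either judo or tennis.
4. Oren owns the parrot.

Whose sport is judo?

Clue 1 rules out Goran for the one with sport judo.
With clues 1–4, Hollis is impossible for the one with sport judo.
That leaves Oren.

Oren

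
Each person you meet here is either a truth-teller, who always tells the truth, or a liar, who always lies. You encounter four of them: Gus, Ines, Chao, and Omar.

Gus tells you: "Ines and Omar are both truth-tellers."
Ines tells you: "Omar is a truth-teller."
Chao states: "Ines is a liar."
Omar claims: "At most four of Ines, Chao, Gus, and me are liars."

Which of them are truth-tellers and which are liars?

Regardless of anyone's role, Omar's statement is true, so Omar is a truth-teller.
With that fixed, Ines's statement is true, so Ines is a truth-teller.
With that fixed, Chao's statement is false, so Chao is a liar.
With that fixed, Gus's statement is true, so Gus is a truth-teller.

Gus: truth-teller, Ines: truth-teller, Chao: liar, Omar: truth-teller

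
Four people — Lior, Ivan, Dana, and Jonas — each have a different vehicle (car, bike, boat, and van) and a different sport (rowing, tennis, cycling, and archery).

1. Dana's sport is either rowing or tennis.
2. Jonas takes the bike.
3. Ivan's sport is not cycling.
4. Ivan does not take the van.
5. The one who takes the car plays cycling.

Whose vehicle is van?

With clues 1–2, Jonas is impossible for the one with vehicle van.
With clues 1–4, Ivan is impossible for the one with vehicle van.
With clues 1–5, Lior is impossible for the one with vehicle van.
That leaves Dana.

Dana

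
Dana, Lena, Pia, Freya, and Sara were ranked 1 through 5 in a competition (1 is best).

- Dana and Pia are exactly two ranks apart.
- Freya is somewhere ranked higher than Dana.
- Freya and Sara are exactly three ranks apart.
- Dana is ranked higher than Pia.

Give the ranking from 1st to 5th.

Freya, Lena, Dana, Sara, Pia

From clues 1–2: Dana is in {2,3,4,5}.
From clues 1–3: Dana is in {3,5}.
From clues 1–4: Freya → rank 1, Lena → rank 2, Dana → rank 3, Sara → rank 4, Pia → rank 5.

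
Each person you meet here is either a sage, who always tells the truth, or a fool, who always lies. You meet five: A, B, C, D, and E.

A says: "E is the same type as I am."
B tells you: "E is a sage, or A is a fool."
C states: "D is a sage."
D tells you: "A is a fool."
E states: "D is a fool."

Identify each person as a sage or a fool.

Consider A. Suppose A is a fool.
Then no assignment of the remaining roles makes every statement match its speaker's type — contradiction.
So A is a sage.
With that fixed, D's statement is false, so D is a fool.
With that fixed, E's statement is true, so E is a sage.
With that fixed, B's statement is true, so B is a sage.
With that fixed, C's statement is false, so C is a fool.

A: sage, B: sage, C: fool, D: fool, E: sage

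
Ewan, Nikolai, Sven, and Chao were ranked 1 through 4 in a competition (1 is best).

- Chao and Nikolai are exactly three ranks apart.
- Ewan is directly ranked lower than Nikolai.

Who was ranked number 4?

With clue 1, Ewan and Sven are ruled out for rank 4.
With clues 1–2, Nikolai is ruled out for rank 4.
So rank 4 is Chao.

Chao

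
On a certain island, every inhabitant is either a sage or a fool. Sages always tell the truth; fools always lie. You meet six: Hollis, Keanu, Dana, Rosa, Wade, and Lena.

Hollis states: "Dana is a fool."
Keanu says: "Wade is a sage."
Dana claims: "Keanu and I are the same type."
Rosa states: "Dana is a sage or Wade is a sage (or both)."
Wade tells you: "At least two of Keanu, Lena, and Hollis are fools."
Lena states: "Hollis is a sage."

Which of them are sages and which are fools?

Consider Hollis. Suppose Hollis is a sage.
Then no assignment of the remaining roles makes every statement match its speaker's type — contradiction.
So Hollis is a fool.
With that fixed, Lena's statement is false, so Lena is a fool.
With that fixed, Wade's statement is true, so Wade is a sage.
With that fixed, Keanu's statement is true, so Keanu is a sage.
With that fixed, Rosa's statement is true, so Rosa is a sage.
Consider Dana. Suppose Dana is a fool.
Then Hollis's statement comes out true, contradicting Hollis being a fool.
So Dana is a sage.

Hollis: fool, Keanu: sage, Dana: sage, Rosa: sage, Wade: sage, Lena: fool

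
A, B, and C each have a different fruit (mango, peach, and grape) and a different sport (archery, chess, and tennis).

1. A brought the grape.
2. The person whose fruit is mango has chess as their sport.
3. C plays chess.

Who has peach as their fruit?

B

Clue 1 rules out A for the one with fruit peach.
With clues 1–3, C is impossible for the one with fruit peach.
That leaves B.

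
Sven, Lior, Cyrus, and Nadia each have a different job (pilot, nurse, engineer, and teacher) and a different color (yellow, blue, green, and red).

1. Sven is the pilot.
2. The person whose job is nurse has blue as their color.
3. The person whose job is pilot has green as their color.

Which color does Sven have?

With clues 1–2, blue is impossible for Sven's color.
With clues 1–3, red and yellow are impossible for Sven's color.
That leaves green.

green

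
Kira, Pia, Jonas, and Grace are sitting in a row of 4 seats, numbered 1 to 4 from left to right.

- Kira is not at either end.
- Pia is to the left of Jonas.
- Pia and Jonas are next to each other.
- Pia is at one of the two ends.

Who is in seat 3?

With clues 1–3, Grace and Jonas are ruled out for seat 3.
With clues 1–4, Pia is ruled out for seat 3.
So seat 3 is Kira.

Kira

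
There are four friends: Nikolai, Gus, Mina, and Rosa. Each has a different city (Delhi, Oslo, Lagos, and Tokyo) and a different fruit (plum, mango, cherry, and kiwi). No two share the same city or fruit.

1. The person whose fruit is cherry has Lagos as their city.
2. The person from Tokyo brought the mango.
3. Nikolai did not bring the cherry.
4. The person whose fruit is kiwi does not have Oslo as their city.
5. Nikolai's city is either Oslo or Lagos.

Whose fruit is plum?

Nikolai

With clues 1–5, Gus, Mina, and Rosa are impossible for the one with fruit plum.
That leaves Nikolai.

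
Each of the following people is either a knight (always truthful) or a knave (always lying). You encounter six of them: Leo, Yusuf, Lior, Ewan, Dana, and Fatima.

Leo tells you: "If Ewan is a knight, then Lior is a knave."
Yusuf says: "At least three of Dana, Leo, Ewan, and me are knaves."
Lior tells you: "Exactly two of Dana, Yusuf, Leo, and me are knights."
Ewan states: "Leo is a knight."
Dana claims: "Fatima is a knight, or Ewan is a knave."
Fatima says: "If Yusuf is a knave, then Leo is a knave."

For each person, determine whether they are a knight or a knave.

Consider Leo. Suppose Leo is a knave.
Then no assignment of the remaining roles makes every statement match its speaker's type — contradiction.
So Leo is a knight.
With that fixed, Ewan's statement is true, so Ewan is a knight.
With that fixed, Yusuf's statement is false, so Yusuf is a knave.
With that fixed, Fatima's statement is false, so Fatima is a knave.
With that fixed, Dana's statement is false, so Dana is a knave.
Consider Lior. Suppose Lior is a knight.
Then Leo's statement comes out false, contradicting Leo being a knight.
So Lior is a knave.

Leo: knight, Yusuf: knave, Lior: knave, Ewan: knight, Dana: knave, Fatima: knave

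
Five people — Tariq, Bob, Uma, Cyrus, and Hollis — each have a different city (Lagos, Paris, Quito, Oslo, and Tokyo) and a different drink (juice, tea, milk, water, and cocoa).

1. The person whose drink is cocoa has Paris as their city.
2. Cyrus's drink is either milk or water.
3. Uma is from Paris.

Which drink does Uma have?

With clues 1–3, juice, milk, tea, and water are impossible for Uma's drink.
That leaves cocoa.

cocoa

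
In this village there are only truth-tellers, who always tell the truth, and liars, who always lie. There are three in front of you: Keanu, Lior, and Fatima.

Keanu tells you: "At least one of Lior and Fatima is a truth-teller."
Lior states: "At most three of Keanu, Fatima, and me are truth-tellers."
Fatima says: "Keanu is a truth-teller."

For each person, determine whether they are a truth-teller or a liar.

Keanu: truth-teller, Lior: truth-teller, Fatima: truth-teller

Regardless of anyone's role, Lior's statement is true, so Lior is a truth-teller.
With that fixed, Keanu's statement is true, so Keanu is a truth-teller.
With that fixed, Fatima's statement is true, so Fatima is a truth-teller.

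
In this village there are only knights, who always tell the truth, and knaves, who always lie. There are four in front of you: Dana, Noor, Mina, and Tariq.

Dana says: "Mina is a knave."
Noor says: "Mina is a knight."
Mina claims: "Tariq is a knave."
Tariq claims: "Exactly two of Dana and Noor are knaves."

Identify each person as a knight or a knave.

Dana: knave, Noor: knight, Mina: knight, Tariq: knave

Consider Dana. Suppose Dana is a knight.
Then no assignment of the remaining roles makes every statement match its speaker's type — contradiction.
So Dana is a knave.
Consider Noor. Suppose Noor is a knave.
Then no assignment of the remaining roles makes every statement match its speaker's type — contradiction.
So Noor is a knight.
With that fixed, Tariq's statement is false, so Tariq is a knave.
With that fixed, Mina's statement is true, so Mina is a knight.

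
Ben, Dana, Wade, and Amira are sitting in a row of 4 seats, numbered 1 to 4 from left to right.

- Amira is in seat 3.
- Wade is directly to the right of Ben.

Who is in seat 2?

Wade

With clue 1, Amira is ruled out for seat 2.
With clues 1–2, Ben and Dana are ruled out for seat 2.
So seat 2 is Wade.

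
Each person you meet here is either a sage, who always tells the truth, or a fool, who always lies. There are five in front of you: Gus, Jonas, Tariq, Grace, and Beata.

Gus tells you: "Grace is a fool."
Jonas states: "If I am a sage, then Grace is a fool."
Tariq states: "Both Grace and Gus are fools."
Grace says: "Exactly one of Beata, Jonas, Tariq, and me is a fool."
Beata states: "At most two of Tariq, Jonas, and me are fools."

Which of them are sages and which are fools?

Gus: sage, Jonas: sage, Tariq: fool, Grace: fool, Beata: sage

Consider Gus. Suppose Gus is a fool.
Then no assignment of the remaining roles makes every statement match its speaker's type — contradiction.
So Gus is a sage.
With that fixed, Tariq's statement is false, so Tariq is a fool.
Consider Jonas. Suppose Jonas is a fool.
Then Jonas's own statement would have to be false, but it can't be — contradiction.
So Jonas is a sage.
With that fixed, Beata's statement is true, so Beata is a sage.
Consider Grace. Suppose Grace is a sage.
Then Gus's statement comes out false, contradicting Gus being a sage.
So Grace is a fool.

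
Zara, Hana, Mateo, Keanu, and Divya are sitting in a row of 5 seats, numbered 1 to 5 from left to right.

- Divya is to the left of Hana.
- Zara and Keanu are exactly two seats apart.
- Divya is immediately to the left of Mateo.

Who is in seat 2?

With clues 1–3, Divya, Hana, Keanu, and Zara are ruled out for seat 2.
So seat 2 is Mateo.

Mateo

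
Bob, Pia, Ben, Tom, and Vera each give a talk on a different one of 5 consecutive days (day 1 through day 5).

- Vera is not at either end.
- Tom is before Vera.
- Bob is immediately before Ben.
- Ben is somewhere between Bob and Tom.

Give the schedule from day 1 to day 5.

From clue 1: Vera is in {2,3,4}.
From clues 1–2: Tom is in {1,2,3}.
From clues 1–4: Bob → day 1, Ben → day 2, Tom → day 3, Vera → day 4, Pia → day 5.

Bob, Ben, Tom, Vera, Pia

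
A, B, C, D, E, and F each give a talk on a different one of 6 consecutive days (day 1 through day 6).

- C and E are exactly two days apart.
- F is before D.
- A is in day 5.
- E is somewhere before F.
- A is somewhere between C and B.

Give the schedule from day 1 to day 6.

From clues 1–2: D is in {2,3,4,5,6}.
From clues 1–3: A → day 5.
From clues 1–4: D is in {4,6}.
From clues 1–5: E → day 1, F → day 2, C → day 3, D → day 4, B → day 6.

E, F, C, D, A, B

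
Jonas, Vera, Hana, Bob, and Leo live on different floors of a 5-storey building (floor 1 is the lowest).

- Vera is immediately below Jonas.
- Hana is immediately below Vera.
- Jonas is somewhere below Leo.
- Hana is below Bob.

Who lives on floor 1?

With clue 1, Jonas is ruled out for floor 1.
With clues 1–2, Vera is ruled out for floor 1.
With clues 1–3, Leo is ruled out for floor 1.
With clues 1–4, Bob is ruled out for floor 1.
So floor 1 is Hana.

Hana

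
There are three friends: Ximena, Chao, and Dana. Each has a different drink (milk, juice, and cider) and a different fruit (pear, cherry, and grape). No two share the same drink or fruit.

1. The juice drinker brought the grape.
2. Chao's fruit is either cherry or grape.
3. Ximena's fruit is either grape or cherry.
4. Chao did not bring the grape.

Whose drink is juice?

With clues 1–3, Dana is impossible for the one with drink juice.
With clues 1–4, Chao is impossible for the one with drink juice.
That leaves Ximena.

Ximena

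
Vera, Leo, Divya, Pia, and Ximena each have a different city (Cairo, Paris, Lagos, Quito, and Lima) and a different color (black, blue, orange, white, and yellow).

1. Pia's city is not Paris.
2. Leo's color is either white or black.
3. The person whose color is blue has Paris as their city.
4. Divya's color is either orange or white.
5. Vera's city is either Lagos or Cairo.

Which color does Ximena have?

With clues 1–5, black, orange, white, and yellow are impossible for Ximena's color.
That leaves blue.

blue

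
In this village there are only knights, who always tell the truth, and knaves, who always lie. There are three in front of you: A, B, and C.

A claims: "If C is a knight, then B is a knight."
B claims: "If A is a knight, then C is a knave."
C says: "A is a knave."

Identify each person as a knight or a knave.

Consider A. Suppose A is a knave.
Then no assignment of the remaining roles makes every statement match its speaker's type — contradiction.
So A is a knight.
With that fixed, C's statement is false, so C is a knave.
With that fixed, B's statement is true, so B is a knight.

A: knight, B: knight, C: knave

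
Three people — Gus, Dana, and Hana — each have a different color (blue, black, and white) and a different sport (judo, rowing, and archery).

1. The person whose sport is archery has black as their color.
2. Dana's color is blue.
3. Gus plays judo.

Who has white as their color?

With clues 1–2, Dana is impossible for the one with color white.
With clues 1–3, Hana is impossible for the one with color white.
That leaves Gus.

Gus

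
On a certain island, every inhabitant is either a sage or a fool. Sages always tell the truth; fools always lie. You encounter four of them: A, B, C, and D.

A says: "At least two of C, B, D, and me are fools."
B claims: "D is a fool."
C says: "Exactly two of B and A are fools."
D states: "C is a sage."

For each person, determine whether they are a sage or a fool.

A: sage, B: sage, C: fool, D: fool

Consider A. Suppose A is a fool.
Then no assignment of the remaining roles makes every statement match its speaker's type — contradiction.
So A is a sage.
With that fixed, C's statement is false, so C is a fool.
With that fixed, D's statement is false, so D is a fool.
With that fixed, B's statement is true, so B is a sage.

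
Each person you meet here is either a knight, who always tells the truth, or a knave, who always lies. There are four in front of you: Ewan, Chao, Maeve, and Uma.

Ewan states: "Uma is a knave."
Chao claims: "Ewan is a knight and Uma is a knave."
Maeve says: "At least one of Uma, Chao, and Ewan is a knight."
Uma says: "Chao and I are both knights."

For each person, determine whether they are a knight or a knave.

Ewan: knight, Chao: knight, Maeve: knight, Uma: knave

Consider Ewan. Suppose Ewan is a knave.
Then no assignment of the remaining roles makes every statement match its speaker's type — contradiction.
So Ewan is a knight.
With that fixed, Maeve's statement is true, so Maeve is a knight.
Consider Chao. Suppose Chao is a knave.
Then no assignment of the remaining roles makes every statement match its speaker's type — contradiction.
So Chao is a knight.
Consider Uma. Suppose Uma is a knight.
Then Ewan's statement comes out false, contradicting Ewan being a knight.
So Uma is a knave.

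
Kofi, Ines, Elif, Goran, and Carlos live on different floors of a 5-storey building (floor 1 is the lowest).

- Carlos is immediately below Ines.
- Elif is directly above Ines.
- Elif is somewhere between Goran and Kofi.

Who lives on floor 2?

With clues 1–2, Elif is ruled out for floor 2.
With clues 1–3, Goran, Ines, and Kofi are ruled out for floor 2.
So floor 2 is Carlos.

Carlos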